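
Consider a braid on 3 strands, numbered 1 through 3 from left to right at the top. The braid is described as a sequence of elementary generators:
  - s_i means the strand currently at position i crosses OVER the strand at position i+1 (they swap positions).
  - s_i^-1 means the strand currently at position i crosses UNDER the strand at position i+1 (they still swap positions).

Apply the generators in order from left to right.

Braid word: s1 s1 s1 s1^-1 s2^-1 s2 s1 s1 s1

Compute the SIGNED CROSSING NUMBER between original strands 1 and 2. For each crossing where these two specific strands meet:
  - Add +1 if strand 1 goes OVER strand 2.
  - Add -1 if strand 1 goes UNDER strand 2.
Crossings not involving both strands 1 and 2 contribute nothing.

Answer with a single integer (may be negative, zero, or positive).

Gen 1: 1 over 2. Both 1&2? yes. Contrib: +1. Sum: 1
Gen 2: 2 over 1. Both 1&2? yes. Contrib: -1. Sum: 0
Gen 3: 1 over 2. Both 1&2? yes. Contrib: +1. Sum: 1
Gen 4: 2 under 1. Both 1&2? yes. Contrib: +1. Sum: 2
Gen 5: crossing 2x3. Both 1&2? no. Sum: 2
Gen 6: crossing 3x2. Both 1&2? no. Sum: 2
Gen 7: 1 over 2. Both 1&2? yes. Contrib: +1. Sum: 3
Gen 8: 2 over 1. Both 1&2? yes. Contrib: -1. Sum: 2
Gen 9: 1 over 2. Both 1&2? yes. Contrib: +1. Sum: 3

Answer: 3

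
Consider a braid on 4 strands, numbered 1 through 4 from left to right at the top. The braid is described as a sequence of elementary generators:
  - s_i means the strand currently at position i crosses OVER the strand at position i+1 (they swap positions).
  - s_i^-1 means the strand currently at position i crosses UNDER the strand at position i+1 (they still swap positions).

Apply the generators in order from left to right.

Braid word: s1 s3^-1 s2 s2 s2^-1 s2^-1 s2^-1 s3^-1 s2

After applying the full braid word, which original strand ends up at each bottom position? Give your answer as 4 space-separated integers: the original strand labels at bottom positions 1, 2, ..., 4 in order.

Answer: 2 3 4 1

Derivation:
Gen 1 (s1): strand 1 crosses over strand 2. Perm now: [2 1 3 4]
Gen 2 (s3^-1): strand 3 crosses under strand 4. Perm now: [2 1 4 3]
Gen 3 (s2): strand 1 crosses over strand 4. Perm now: [2 4 1 3]
Gen 4 (s2): strand 4 crosses over strand 1. Perm now: [2 1 4 3]
Gen 5 (s2^-1): strand 1 crosses under strand 4. Perm now: [2 4 1 3]
Gen 6 (s2^-1): strand 4 crosses under strand 1. Perm now: [2 1 4 3]
Gen 7 (s2^-1): strand 1 crosses under strand 4. Perm now: [2 4 1 3]
Gen 8 (s3^-1): strand 1 crosses under strand 3. Perm now: [2 4 3 1]
Gen 9 (s2): strand 4 crosses over strand 3. Perm now: [2 3 4 1]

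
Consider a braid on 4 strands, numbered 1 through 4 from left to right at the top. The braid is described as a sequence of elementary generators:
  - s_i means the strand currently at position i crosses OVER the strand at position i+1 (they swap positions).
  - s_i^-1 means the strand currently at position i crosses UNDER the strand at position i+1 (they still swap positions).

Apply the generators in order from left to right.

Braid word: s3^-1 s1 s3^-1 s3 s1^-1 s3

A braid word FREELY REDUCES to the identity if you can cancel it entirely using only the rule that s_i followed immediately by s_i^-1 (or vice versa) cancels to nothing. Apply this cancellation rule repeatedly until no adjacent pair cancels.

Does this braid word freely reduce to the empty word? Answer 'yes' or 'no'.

Gen 1 (s3^-1): push. Stack: [s3^-1]
Gen 2 (s1): push. Stack: [s3^-1 s1]
Gen 3 (s3^-1): push. Stack: [s3^-1 s1 s3^-1]
Gen 4 (s3): cancels prior s3^-1. Stack: [s3^-1 s1]
Gen 5 (s1^-1): cancels prior s1. Stack: [s3^-1]
Gen 6 (s3): cancels prior s3^-1. Stack: []
Reduced word: (empty)

Answer: yes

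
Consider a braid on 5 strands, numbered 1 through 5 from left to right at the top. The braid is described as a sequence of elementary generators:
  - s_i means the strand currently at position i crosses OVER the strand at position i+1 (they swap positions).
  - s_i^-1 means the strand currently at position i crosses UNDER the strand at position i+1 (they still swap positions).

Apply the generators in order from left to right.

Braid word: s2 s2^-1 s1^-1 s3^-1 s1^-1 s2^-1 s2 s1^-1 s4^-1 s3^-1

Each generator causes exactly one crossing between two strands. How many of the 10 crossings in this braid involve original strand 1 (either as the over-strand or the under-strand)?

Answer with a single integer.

Gen 1: crossing 2x3. Involves strand 1? no. Count so far: 0
Gen 2: crossing 3x2. Involves strand 1? no. Count so far: 0
Gen 3: crossing 1x2. Involves strand 1? yes. Count so far: 1
Gen 4: crossing 3x4. Involves strand 1? no. Count so far: 1
Gen 5: crossing 2x1. Involves strand 1? yes. Count so far: 2
Gen 6: crossing 2x4. Involves strand 1? no. Count so far: 2
Gen 7: crossing 4x2. Involves strand 1? no. Count so far: 2
Gen 8: crossing 1x2. Involves strand 1? yes. Count so far: 3
Gen 9: crossing 3x5. Involves strand 1? no. Count so far: 3
Gen 10: crossing 4x5. Involves strand 1? no. Count so far: 3

Answer: 3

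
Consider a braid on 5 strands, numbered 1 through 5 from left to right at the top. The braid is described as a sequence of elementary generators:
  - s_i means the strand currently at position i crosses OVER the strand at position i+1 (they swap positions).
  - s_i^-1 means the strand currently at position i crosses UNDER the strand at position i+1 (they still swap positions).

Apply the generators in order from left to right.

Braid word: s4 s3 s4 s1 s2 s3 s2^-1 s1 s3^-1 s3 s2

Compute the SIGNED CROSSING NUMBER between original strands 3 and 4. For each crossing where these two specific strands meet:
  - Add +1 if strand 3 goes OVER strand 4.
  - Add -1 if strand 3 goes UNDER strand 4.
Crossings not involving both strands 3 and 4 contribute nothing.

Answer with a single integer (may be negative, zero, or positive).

Gen 1: crossing 4x5. Both 3&4? no. Sum: 0
Gen 2: crossing 3x5. Both 3&4? no. Sum: 0
Gen 3: 3 over 4. Both 3&4? yes. Contrib: +1. Sum: 1
Gen 4: crossing 1x2. Both 3&4? no. Sum: 1
Gen 5: crossing 1x5. Both 3&4? no. Sum: 1
Gen 6: crossing 1x4. Both 3&4? no. Sum: 1
Gen 7: crossing 5x4. Both 3&4? no. Sum: 1
Gen 8: crossing 2x4. Both 3&4? no. Sum: 1
Gen 9: crossing 5x1. Both 3&4? no. Sum: 1
Gen 10: crossing 1x5. Both 3&4? no. Sum: 1
Gen 11: crossing 2x5. Both 3&4? no. Sum: 1

Answer: 1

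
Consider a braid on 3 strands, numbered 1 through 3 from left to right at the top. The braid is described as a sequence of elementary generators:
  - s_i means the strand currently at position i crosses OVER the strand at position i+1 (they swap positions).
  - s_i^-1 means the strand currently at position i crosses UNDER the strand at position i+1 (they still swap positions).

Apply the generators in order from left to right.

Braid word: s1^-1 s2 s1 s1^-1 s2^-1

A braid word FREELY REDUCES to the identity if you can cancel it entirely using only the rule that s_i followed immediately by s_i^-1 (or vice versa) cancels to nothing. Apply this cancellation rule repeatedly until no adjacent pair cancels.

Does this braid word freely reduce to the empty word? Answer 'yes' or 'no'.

Gen 1 (s1^-1): push. Stack: [s1^-1]
Gen 2 (s2): push. Stack: [s1^-1 s2]
Gen 3 (s1): push. Stack: [s1^-1 s2 s1]
Gen 4 (s1^-1): cancels prior s1. Stack: [s1^-1 s2]
Gen 5 (s2^-1): cancels prior s2. Stack: [s1^-1]
Reduced word: s1^-1

Answer: no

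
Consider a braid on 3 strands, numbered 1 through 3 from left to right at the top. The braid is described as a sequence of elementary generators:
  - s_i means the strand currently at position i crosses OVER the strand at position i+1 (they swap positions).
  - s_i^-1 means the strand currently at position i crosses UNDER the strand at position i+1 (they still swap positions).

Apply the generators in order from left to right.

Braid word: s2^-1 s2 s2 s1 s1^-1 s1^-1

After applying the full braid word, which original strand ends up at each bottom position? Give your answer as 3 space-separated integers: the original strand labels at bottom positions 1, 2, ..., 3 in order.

Gen 1 (s2^-1): strand 2 crosses under strand 3. Perm now: [1 3 2]
Gen 2 (s2): strand 3 crosses over strand 2. Perm now: [1 2 3]
Gen 3 (s2): strand 2 crosses over strand 3. Perm now: [1 3 2]
Gen 4 (s1): strand 1 crosses over strand 3. Perm now: [3 1 2]
Gen 5 (s1^-1): strand 3 crosses under strand 1. Perm now: [1 3 2]
Gen 6 (s1^-1): strand 1 crosses under strand 3. Perm now: [3 1 2]

Answer: 3 1 2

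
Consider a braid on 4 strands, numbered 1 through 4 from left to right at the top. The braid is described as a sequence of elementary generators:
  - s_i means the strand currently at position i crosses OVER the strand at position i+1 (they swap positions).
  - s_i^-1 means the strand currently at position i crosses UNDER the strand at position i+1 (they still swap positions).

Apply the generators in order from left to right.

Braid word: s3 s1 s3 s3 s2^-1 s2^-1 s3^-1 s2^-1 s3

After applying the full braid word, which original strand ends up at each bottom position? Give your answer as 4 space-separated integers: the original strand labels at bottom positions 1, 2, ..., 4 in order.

Gen 1 (s3): strand 3 crosses over strand 4. Perm now: [1 2 4 3]
Gen 2 (s1): strand 1 crosses over strand 2. Perm now: [2 1 4 3]
Gen 3 (s3): strand 4 crosses over strand 3. Perm now: [2 1 3 4]
Gen 4 (s3): strand 3 crosses over strand 4. Perm now: [2 1 4 3]
Gen 5 (s2^-1): strand 1 crosses under strand 4. Perm now: [2 4 1 3]
Gen 6 (s2^-1): strand 4 crosses under strand 1. Perm now: [2 1 4 3]
Gen 7 (s3^-1): strand 4 crosses under strand 3. Perm now: [2 1 3 4]
Gen 8 (s2^-1): strand 1 crosses under strand 3. Perm now: [2 3 1 4]
Gen 9 (s3): strand 1 crosses over strand 4. Perm now: [2 3 4 1]

Answer: 2 3 4 1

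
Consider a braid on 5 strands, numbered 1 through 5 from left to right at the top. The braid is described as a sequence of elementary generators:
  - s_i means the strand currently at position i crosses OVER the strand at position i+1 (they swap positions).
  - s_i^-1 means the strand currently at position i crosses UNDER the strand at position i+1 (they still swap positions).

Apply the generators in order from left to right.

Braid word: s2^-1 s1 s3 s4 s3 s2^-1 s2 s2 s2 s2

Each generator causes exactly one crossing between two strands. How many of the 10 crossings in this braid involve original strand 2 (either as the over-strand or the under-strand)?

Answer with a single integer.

Gen 1: crossing 2x3. Involves strand 2? yes. Count so far: 1
Gen 2: crossing 1x3. Involves strand 2? no. Count so far: 1
Gen 3: crossing 2x4. Involves strand 2? yes. Count so far: 2
Gen 4: crossing 2x5. Involves strand 2? yes. Count so far: 3
Gen 5: crossing 4x5. Involves strand 2? no. Count so far: 3
Gen 6: crossing 1x5. Involves strand 2? no. Count so far: 3
Gen 7: crossing 5x1. Involves strand 2? no. Count so far: 3
Gen 8: crossing 1x5. Involves strand 2? no. Count so far: 3
Gen 9: crossing 5x1. Involves strand 2? no. Count so far: 3
Gen 10: crossing 1x5. Involves strand 2? no. Count so far: 3

Answer: 3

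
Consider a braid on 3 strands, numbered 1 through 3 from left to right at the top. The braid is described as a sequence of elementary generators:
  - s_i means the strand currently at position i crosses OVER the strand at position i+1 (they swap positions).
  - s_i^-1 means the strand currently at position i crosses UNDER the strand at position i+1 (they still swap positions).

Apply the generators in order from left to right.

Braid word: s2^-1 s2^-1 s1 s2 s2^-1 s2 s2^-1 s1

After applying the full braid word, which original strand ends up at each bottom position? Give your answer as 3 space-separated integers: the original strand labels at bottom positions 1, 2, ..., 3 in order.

Answer: 1 2 3

Derivation:
Gen 1 (s2^-1): strand 2 crosses under strand 3. Perm now: [1 3 2]
Gen 2 (s2^-1): strand 3 crosses under strand 2. Perm now: [1 2 3]
Gen 3 (s1): strand 1 crosses over strand 2. Perm now: [2 1 3]
Gen 4 (s2): strand 1 crosses over strand 3. Perm now: [2 3 1]
Gen 5 (s2^-1): strand 3 crosses under strand 1. Perm now: [2 1 3]
Gen 6 (s2): strand 1 crosses over strand 3. Perm now: [2 3 1]
Gen 7 (s2^-1): strand 3 crosses under strand 1. Perm now: [2 1 3]
Gen 8 (s1): strand 2 crosses over strand 1. Perm now: [1 2 3]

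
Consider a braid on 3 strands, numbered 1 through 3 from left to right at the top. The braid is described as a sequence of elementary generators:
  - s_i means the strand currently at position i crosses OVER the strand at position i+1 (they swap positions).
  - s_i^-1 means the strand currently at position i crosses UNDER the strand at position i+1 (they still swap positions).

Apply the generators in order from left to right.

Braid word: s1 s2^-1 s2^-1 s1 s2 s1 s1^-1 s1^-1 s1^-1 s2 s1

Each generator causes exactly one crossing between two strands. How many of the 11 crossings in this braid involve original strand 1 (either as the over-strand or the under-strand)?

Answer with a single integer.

Answer: 9

Derivation:
Gen 1: crossing 1x2. Involves strand 1? yes. Count so far: 1
Gen 2: crossing 1x3. Involves strand 1? yes. Count so far: 2
Gen 3: crossing 3x1. Involves strand 1? yes. Count so far: 3
Gen 4: crossing 2x1. Involves strand 1? yes. Count so far: 4
Gen 5: crossing 2x3. Involves strand 1? no. Count so far: 4
Gen 6: crossing 1x3. Involves strand 1? yes. Count so far: 5
Gen 7: crossing 3x1. Involves strand 1? yes. Count so far: 6
Gen 8: crossing 1x3. Involves strand 1? yes. Count so far: 7
Gen 9: crossing 3x1. Involves strand 1? yes. Count so far: 8
Gen 10: crossing 3x2. Involves strand 1? no. Count so far: 8
Gen 11: crossing 1x2. Involves strand 1? yes. Count so far: 9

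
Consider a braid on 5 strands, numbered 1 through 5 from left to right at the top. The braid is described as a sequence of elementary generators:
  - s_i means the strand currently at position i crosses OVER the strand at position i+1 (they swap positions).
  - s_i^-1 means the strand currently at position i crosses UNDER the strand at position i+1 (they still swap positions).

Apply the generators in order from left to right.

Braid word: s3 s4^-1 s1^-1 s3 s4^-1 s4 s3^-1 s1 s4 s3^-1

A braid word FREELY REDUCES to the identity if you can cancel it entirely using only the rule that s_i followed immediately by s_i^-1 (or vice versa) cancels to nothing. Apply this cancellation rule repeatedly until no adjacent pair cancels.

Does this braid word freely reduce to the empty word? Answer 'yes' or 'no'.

Answer: yes

Derivation:
Gen 1 (s3): push. Stack: [s3]
Gen 2 (s4^-1): push. Stack: [s3 s4^-1]
Gen 3 (s1^-1): push. Stack: [s3 s4^-1 s1^-1]
Gen 4 (s3): push. Stack: [s3 s4^-1 s1^-1 s3]
Gen 5 (s4^-1): push. Stack: [s3 s4^-1 s1^-1 s3 s4^-1]
Gen 6 (s4): cancels prior s4^-1. Stack: [s3 s4^-1 s1^-1 s3]
Gen 7 (s3^-1): cancels prior s3. Stack: [s3 s4^-1 s1^-1]
Gen 8 (s1): cancels prior s1^-1. Stack: [s3 s4^-1]
Gen 9 (s4): cancels prior s4^-1. Stack: [s3]
Gen 10 (s3^-1): cancels prior s3. Stack: []
Reduced word: (empty)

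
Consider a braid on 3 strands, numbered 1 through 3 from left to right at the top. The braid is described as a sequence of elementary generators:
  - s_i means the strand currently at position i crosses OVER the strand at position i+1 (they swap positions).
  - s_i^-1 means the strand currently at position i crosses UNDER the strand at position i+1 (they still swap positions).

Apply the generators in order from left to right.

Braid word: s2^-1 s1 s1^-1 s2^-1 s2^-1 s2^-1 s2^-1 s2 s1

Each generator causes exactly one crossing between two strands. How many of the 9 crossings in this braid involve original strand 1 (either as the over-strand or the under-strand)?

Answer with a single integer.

Answer: 3

Derivation:
Gen 1: crossing 2x3. Involves strand 1? no. Count so far: 0
Gen 2: crossing 1x3. Involves strand 1? yes. Count so far: 1
Gen 3: crossing 3x1. Involves strand 1? yes. Count so far: 2
Gen 4: crossing 3x2. Involves strand 1? no. Count so far: 2
Gen 5: crossing 2x3. Involves strand 1? no. Count so far: 2
Gen 6: crossing 3x2. Involves strand 1? no. Count so far: 2
Gen 7: crossing 2x3. Involves strand 1? no. Count so far: 2
Gen 8: crossing 3x2. Involves strand 1? no. Count so far: 2
Gen 9: crossing 1x2. Involves strand 1? yes. Count so far: 3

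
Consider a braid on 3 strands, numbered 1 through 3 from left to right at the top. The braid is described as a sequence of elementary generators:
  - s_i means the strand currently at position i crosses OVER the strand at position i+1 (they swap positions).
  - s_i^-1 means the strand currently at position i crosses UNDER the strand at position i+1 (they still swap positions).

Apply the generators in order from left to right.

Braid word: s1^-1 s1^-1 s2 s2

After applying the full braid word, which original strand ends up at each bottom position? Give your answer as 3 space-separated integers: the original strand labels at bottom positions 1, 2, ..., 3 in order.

Answer: 1 2 3

Derivation:
Gen 1 (s1^-1): strand 1 crosses under strand 2. Perm now: [2 1 3]
Gen 2 (s1^-1): strand 2 crosses under strand 1. Perm now: [1 2 3]
Gen 3 (s2): strand 2 crosses over strand 3. Perm now: [1 3 2]
Gen 4 (s2): strand 3 crosses over strand 2. Perm now: [1 2 3]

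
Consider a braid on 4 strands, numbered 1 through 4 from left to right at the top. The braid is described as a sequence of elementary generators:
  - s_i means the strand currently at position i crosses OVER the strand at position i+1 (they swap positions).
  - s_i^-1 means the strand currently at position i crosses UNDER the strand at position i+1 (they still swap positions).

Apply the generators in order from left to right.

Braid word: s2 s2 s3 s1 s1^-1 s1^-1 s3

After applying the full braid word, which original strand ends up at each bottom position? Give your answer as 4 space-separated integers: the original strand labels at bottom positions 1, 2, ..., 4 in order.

Answer: 2 1 3 4

Derivation:
Gen 1 (s2): strand 2 crosses over strand 3. Perm now: [1 3 2 4]
Gen 2 (s2): strand 3 crosses over strand 2. Perm now: [1 2 3 4]
Gen 3 (s3): strand 3 crosses over strand 4. Perm now: [1 2 4 3]
Gen 4 (s1): strand 1 crosses over strand 2. Perm now: [2 1 4 3]
Gen 5 (s1^-1): strand 2 crosses under strand 1. Perm now: [1 2 4 3]
Gen 6 (s1^-1): strand 1 crosses under strand 2. Perm now: [2 1 4 3]
Gen 7 (s3): strand 4 crosses over strand 3. Perm now: [2 1 3 4]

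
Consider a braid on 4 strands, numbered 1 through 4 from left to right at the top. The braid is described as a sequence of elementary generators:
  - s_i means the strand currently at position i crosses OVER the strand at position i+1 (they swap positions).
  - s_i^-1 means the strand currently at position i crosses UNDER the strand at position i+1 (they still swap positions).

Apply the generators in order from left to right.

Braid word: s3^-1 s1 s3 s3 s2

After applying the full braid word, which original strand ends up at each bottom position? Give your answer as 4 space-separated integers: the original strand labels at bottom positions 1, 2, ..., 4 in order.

Gen 1 (s3^-1): strand 3 crosses under strand 4. Perm now: [1 2 4 3]
Gen 2 (s1): strand 1 crosses over strand 2. Perm now: [2 1 4 3]
Gen 3 (s3): strand 4 crosses over strand 3. Perm now: [2 1 3 4]
Gen 4 (s3): strand 3 crosses over strand 4. Perm now: [2 1 4 3]
Gen 5 (s2): strand 1 crosses over strand 4. Perm now: [2 4 1 3]

Answer: 2 4 1 3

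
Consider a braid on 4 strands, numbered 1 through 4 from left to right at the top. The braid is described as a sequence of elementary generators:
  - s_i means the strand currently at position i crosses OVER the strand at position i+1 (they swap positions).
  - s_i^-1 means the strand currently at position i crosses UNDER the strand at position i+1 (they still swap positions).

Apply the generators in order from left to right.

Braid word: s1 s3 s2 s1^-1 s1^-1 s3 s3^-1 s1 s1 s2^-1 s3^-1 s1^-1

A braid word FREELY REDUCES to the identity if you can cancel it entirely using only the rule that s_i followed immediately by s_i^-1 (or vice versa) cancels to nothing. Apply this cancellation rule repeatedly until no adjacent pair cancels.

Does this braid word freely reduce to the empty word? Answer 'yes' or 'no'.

Answer: yes

Derivation:
Gen 1 (s1): push. Stack: [s1]
Gen 2 (s3): push. Stack: [s1 s3]
Gen 3 (s2): push. Stack: [s1 s3 s2]
Gen 4 (s1^-1): push. Stack: [s1 s3 s2 s1^-1]
Gen 5 (s1^-1): push. Stack: [s1 s3 s2 s1^-1 s1^-1]
Gen 6 (s3): push. Stack: [s1 s3 s2 s1^-1 s1^-1 s3]
Gen 7 (s3^-1): cancels prior s3. Stack: [s1 s3 s2 s1^-1 s1^-1]
Gen 8 (s1): cancels prior s1^-1. Stack: [s1 s3 s2 s1^-1]
Gen 9 (s1): cancels prior s1^-1. Stack: [s1 s3 s2]
Gen 10 (s2^-1): cancels prior s2. Stack: [s1 s3]
Gen 11 (s3^-1): cancels prior s3. Stack: [s1]
Gen 12 (s1^-1): cancels prior s1. Stack: []
Reduced word: (empty)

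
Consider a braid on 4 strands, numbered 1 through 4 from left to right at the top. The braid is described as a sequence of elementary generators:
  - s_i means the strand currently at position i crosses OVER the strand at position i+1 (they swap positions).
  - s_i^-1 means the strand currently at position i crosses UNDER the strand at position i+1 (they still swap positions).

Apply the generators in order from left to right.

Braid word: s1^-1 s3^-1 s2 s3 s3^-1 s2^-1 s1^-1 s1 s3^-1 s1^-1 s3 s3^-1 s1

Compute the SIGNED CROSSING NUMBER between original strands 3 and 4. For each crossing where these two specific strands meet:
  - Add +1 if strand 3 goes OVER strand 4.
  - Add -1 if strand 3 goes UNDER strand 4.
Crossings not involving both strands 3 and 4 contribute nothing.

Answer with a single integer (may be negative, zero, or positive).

Answer: 2

Derivation:
Gen 1: crossing 1x2. Both 3&4? no. Sum: 0
Gen 2: 3 under 4. Both 3&4? yes. Contrib: -1. Sum: -1
Gen 3: crossing 1x4. Both 3&4? no. Sum: -1
Gen 4: crossing 1x3. Both 3&4? no. Sum: -1
Gen 5: crossing 3x1. Both 3&4? no. Sum: -1
Gen 6: crossing 4x1. Both 3&4? no. Sum: -1
Gen 7: crossing 2x1. Both 3&4? no. Sum: -1
Gen 8: crossing 1x2. Both 3&4? no. Sum: -1
Gen 9: 4 under 3. Both 3&4? yes. Contrib: +1. Sum: 0
Gen 10: crossing 2x1. Both 3&4? no. Sum: 0
Gen 11: 3 over 4. Both 3&4? yes. Contrib: +1. Sum: 1
Gen 12: 4 under 3. Both 3&4? yes. Contrib: +1. Sum: 2
Gen 13: crossing 1x2. Both 3&4? no. Sum: 2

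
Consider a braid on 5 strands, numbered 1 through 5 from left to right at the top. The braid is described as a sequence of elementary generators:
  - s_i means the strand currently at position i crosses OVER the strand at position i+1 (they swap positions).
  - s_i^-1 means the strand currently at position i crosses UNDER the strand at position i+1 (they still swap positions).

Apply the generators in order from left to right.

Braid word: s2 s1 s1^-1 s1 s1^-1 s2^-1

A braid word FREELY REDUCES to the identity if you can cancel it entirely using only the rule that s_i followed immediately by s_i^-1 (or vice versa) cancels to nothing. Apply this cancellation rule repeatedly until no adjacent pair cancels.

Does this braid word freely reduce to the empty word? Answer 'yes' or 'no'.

Gen 1 (s2): push. Stack: [s2]
Gen 2 (s1): push. Stack: [s2 s1]
Gen 3 (s1^-1): cancels prior s1. Stack: [s2]
Gen 4 (s1): push. Stack: [s2 s1]
Gen 5 (s1^-1): cancels prior s1. Stack: [s2]
Gen 6 (s2^-1): cancels prior s2. Stack: []
Reduced word: (empty)

Answer: yes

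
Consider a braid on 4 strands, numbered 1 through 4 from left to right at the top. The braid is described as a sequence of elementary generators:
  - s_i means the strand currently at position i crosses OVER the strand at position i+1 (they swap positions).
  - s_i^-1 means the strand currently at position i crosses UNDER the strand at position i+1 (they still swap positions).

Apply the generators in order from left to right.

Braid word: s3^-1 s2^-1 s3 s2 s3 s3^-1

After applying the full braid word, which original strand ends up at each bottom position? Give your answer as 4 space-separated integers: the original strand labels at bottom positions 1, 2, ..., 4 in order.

Gen 1 (s3^-1): strand 3 crosses under strand 4. Perm now: [1 2 4 3]
Gen 2 (s2^-1): strand 2 crosses under strand 4. Perm now: [1 4 2 3]
Gen 3 (s3): strand 2 crosses over strand 3. Perm now: [1 4 3 2]
Gen 4 (s2): strand 4 crosses over strand 3. Perm now: [1 3 4 2]
Gen 5 (s3): strand 4 crosses over strand 2. Perm now: [1 3 2 4]
Gen 6 (s3^-1): strand 2 crosses under strand 4. Perm now: [1 3 4 2]

Answer: 1 3 4 2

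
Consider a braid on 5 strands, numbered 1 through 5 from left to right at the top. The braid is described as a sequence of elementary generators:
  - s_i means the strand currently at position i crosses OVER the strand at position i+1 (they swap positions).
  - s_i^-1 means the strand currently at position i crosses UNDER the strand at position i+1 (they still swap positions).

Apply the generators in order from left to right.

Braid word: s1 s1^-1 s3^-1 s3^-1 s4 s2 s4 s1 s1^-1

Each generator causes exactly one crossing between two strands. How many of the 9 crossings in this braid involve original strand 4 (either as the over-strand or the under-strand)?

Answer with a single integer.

Answer: 4

Derivation:
Gen 1: crossing 1x2. Involves strand 4? no. Count so far: 0
Gen 2: crossing 2x1. Involves strand 4? no. Count so far: 0
Gen 3: crossing 3x4. Involves strand 4? yes. Count so far: 1
Gen 4: crossing 4x3. Involves strand 4? yes. Count so far: 2
Gen 5: crossing 4x5. Involves strand 4? yes. Count so far: 3
Gen 6: crossing 2x3. Involves strand 4? no. Count so far: 3
Gen 7: crossing 5x4. Involves strand 4? yes. Count so far: 4
Gen 8: crossing 1x3. Involves strand 4? no. Count so far: 4
Gen 9: crossing 3x1. Involves strand 4? no. Count so far: 4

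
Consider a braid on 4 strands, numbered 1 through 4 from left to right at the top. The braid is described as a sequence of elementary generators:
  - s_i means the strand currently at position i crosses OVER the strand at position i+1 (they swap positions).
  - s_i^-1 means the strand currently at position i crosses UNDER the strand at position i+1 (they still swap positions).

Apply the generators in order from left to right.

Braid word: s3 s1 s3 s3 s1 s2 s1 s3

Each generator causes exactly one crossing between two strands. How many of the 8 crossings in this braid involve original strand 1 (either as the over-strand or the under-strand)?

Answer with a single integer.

Gen 1: crossing 3x4. Involves strand 1? no. Count so far: 0
Gen 2: crossing 1x2. Involves strand 1? yes. Count so far: 1
Gen 3: crossing 4x3. Involves strand 1? no. Count so far: 1
Gen 4: crossing 3x4. Involves strand 1? no. Count so far: 1
Gen 5: crossing 2x1. Involves strand 1? yes. Count so far: 2
Gen 6: crossing 2x4. Involves strand 1? no. Count so far: 2
Gen 7: crossing 1x4. Involves strand 1? yes. Count so far: 3
Gen 8: crossing 2x3. Involves strand 1? no. Count so far: 3

Answer: 3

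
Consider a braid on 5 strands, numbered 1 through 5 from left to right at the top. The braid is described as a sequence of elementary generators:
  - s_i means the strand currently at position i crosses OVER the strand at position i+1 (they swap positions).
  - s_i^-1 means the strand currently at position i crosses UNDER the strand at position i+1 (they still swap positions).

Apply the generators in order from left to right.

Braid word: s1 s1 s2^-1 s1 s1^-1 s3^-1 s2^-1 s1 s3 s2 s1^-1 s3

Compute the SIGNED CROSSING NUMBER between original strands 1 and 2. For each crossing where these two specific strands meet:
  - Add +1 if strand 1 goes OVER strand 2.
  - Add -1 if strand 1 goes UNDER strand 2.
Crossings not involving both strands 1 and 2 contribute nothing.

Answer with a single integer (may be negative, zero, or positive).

Answer: 1

Derivation:
Gen 1: 1 over 2. Both 1&2? yes. Contrib: +1. Sum: 1
Gen 2: 2 over 1. Both 1&2? yes. Contrib: -1. Sum: 0
Gen 3: crossing 2x3. Both 1&2? no. Sum: 0
Gen 4: crossing 1x3. Both 1&2? no. Sum: 0
Gen 5: crossing 3x1. Both 1&2? no. Sum: 0
Gen 6: crossing 2x4. Both 1&2? no. Sum: 0
Gen 7: crossing 3x4. Both 1&2? no. Sum: 0
Gen 8: crossing 1x4. Both 1&2? no. Sum: 0
Gen 9: crossing 3x2. Both 1&2? no. Sum: 0
Gen 10: 1 over 2. Both 1&2? yes. Contrib: +1. Sum: 1
Gen 11: crossing 4x2. Both 1&2? no. Sum: 1
Gen 12: crossing 1x3. Both 1&2? no. Sum: 1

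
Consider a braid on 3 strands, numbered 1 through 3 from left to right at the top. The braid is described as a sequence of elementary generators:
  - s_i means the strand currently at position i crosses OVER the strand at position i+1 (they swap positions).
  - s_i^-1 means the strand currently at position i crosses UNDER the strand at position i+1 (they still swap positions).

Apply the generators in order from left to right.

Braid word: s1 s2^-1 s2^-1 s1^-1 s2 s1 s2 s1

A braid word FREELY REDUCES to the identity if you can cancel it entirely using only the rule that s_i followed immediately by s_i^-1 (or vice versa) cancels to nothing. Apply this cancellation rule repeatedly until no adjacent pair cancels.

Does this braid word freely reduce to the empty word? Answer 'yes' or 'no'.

Answer: no

Derivation:
Gen 1 (s1): push. Stack: [s1]
Gen 2 (s2^-1): push. Stack: [s1 s2^-1]
Gen 3 (s2^-1): push. Stack: [s1 s2^-1 s2^-1]
Gen 4 (s1^-1): push. Stack: [s1 s2^-1 s2^-1 s1^-1]
Gen 5 (s2): push. Stack: [s1 s2^-1 s2^-1 s1^-1 s2]
Gen 6 (s1): push. Stack: [s1 s2^-1 s2^-1 s1^-1 s2 s1]
Gen 7 (s2): push. Stack: [s1 s2^-1 s2^-1 s1^-1 s2 s1 s2]
Gen 8 (s1): push. Stack: [s1 s2^-1 s2^-1 s1^-1 s2 s1 s2 s1]
Reduced word: s1 s2^-1 s2^-1 s1^-1 s2 s1 s2 s1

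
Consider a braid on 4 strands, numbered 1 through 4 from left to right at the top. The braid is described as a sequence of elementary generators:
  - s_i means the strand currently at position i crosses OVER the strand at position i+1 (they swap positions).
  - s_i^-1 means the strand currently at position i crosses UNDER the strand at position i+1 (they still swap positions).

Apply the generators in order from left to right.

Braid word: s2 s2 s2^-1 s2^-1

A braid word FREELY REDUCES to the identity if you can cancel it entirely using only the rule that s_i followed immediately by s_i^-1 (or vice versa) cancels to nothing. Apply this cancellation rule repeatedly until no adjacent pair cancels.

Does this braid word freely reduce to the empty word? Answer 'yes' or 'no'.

Answer: yes

Derivation:
Gen 1 (s2): push. Stack: [s2]
Gen 2 (s2): push. Stack: [s2 s2]
Gen 3 (s2^-1): cancels prior s2. Stack: [s2]
Gen 4 (s2^-1): cancels prior s2. Stack: []
Reduced word: (empty)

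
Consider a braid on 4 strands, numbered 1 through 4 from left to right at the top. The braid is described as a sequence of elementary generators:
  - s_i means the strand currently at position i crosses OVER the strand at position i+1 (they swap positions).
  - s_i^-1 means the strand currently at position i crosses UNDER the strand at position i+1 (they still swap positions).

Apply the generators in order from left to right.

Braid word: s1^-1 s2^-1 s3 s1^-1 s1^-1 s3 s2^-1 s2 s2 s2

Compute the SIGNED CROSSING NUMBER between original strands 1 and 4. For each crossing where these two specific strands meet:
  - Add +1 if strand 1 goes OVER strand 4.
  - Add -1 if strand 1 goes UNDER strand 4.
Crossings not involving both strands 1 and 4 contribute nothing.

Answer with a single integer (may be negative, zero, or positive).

Answer: 0

Derivation:
Gen 1: crossing 1x2. Both 1&4? no. Sum: 0
Gen 2: crossing 1x3. Both 1&4? no. Sum: 0
Gen 3: 1 over 4. Both 1&4? yes. Contrib: +1. Sum: 1
Gen 4: crossing 2x3. Both 1&4? no. Sum: 1
Gen 5: crossing 3x2. Both 1&4? no. Sum: 1
Gen 6: 4 over 1. Both 1&4? yes. Contrib: -1. Sum: 0
Gen 7: crossing 3x1. Both 1&4? no. Sum: 0
Gen 8: crossing 1x3. Both 1&4? no. Sum: 0
Gen 9: crossing 3x1. Both 1&4? no. Sum: 0
Gen 10: crossing 1x3. Both 1&4? no. Sum: 0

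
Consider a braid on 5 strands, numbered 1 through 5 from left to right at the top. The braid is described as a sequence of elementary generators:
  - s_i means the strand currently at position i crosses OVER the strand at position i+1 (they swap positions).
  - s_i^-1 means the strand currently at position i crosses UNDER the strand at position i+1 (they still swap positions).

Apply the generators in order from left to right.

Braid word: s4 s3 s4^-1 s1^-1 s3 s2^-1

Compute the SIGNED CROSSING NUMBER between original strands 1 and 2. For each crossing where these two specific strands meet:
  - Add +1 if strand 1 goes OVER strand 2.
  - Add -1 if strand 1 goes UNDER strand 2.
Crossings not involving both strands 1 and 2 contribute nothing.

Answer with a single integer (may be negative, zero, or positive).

Answer: -1

Derivation:
Gen 1: crossing 4x5. Both 1&2? no. Sum: 0
Gen 2: crossing 3x5. Both 1&2? no. Sum: 0
Gen 3: crossing 3x4. Both 1&2? no. Sum: 0
Gen 4: 1 under 2. Both 1&2? yes. Contrib: -1. Sum: -1
Gen 5: crossing 5x4. Both 1&2? no. Sum: -1
Gen 6: crossing 1x4. Both 1&2? no. Sum: -1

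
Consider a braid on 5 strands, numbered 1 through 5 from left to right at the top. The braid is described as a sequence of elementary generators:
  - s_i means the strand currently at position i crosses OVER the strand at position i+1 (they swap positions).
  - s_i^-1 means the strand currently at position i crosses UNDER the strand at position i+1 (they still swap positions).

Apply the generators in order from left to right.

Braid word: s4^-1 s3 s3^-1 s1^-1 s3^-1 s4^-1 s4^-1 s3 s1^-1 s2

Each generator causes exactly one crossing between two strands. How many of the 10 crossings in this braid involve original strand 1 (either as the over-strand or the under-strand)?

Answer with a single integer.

Answer: 2

Derivation:
Gen 1: crossing 4x5. Involves strand 1? no. Count so far: 0
Gen 2: crossing 3x5. Involves strand 1? no. Count so far: 0
Gen 3: crossing 5x3. Involves strand 1? no. Count so far: 0
Gen 4: crossing 1x2. Involves strand 1? yes. Count so far: 1
Gen 5: crossing 3x5. Involves strand 1? no. Count so far: 1
Gen 6: crossing 3x4. Involves strand 1? no. Count so far: 1
Gen 7: crossing 4x3. Involves strand 1? no. Count so far: 1
Gen 8: crossing 5x3. Involves strand 1? no. Count so far: 1
Gen 9: crossing 2x1. Involves strand 1? yes. Count so far: 2
Gen 10: crossing 2x3. Involves strand 1? no. Count so far: 2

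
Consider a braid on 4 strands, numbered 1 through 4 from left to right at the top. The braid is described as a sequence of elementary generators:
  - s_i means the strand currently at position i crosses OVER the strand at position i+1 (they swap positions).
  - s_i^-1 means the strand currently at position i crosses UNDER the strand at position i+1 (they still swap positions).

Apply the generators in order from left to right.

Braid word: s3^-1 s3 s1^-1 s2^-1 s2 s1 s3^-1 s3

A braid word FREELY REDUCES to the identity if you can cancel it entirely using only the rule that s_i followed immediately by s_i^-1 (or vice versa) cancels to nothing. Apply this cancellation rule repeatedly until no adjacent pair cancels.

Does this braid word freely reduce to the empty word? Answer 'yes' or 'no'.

Gen 1 (s3^-1): push. Stack: [s3^-1]
Gen 2 (s3): cancels prior s3^-1. Stack: []
Gen 3 (s1^-1): push. Stack: [s1^-1]
Gen 4 (s2^-1): push. Stack: [s1^-1 s2^-1]
Gen 5 (s2): cancels prior s2^-1. Stack: [s1^-1]
Gen 6 (s1): cancels prior s1^-1. Stack: []
Gen 7 (s3^-1): push. Stack: [s3^-1]
Gen 8 (s3): cancels prior s3^-1. Stack: []
Reduced word: (empty)

Answer: yes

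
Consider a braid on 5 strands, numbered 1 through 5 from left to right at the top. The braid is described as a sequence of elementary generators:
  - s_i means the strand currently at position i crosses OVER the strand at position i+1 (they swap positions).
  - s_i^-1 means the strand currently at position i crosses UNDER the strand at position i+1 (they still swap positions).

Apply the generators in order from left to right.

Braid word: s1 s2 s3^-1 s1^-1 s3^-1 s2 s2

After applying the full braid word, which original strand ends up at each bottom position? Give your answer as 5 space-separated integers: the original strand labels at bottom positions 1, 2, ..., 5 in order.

Answer: 3 2 1 4 5

Derivation:
Gen 1 (s1): strand 1 crosses over strand 2. Perm now: [2 1 3 4 5]
Gen 2 (s2): strand 1 crosses over strand 3. Perm now: [2 3 1 4 5]
Gen 3 (s3^-1): strand 1 crosses under strand 4. Perm now: [2 3 4 1 5]
Gen 4 (s1^-1): strand 2 crosses under strand 3. Perm now: [3 2 4 1 5]
Gen 5 (s3^-1): strand 4 crosses under strand 1. Perm now: [3 2 1 4 5]
Gen 6 (s2): strand 2 crosses over strand 1. Perm now: [3 1 2 4 5]
Gen 7 (s2): strand 1 crosses over strand 2. Perm now: [3 2 1 4 5]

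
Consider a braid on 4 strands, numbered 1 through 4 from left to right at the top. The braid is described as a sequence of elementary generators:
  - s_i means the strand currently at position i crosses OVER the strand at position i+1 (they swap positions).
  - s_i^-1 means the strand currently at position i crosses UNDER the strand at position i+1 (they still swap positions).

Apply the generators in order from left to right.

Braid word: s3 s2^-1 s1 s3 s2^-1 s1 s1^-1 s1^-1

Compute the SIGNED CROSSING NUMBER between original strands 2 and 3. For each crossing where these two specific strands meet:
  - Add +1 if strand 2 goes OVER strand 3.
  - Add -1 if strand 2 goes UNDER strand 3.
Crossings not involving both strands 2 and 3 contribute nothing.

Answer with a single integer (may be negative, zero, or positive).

Answer: 1

Derivation:
Gen 1: crossing 3x4. Both 2&3? no. Sum: 0
Gen 2: crossing 2x4. Both 2&3? no. Sum: 0
Gen 3: crossing 1x4. Both 2&3? no. Sum: 0
Gen 4: 2 over 3. Both 2&3? yes. Contrib: +1. Sum: 1
Gen 5: crossing 1x3. Both 2&3? no. Sum: 1
Gen 6: crossing 4x3. Both 2&3? no. Sum: 1
Gen 7: crossing 3x4. Both 2&3? no. Sum: 1
Gen 8: crossing 4x3. Both 2&3? no. Sum: 1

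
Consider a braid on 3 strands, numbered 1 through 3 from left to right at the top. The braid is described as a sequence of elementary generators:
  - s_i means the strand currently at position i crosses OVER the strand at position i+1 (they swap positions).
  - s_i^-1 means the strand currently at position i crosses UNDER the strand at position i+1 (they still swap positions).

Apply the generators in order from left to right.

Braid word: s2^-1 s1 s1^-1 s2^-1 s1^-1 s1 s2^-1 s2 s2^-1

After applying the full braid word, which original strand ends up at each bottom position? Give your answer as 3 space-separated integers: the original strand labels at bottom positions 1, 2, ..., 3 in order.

Gen 1 (s2^-1): strand 2 crosses under strand 3. Perm now: [1 3 2]
Gen 2 (s1): strand 1 crosses over strand 3. Perm now: [3 1 2]
Gen 3 (s1^-1): strand 3 crosses under strand 1. Perm now: [1 3 2]
Gen 4 (s2^-1): strand 3 crosses under strand 2. Perm now: [1 2 3]
Gen 5 (s1^-1): strand 1 crosses under strand 2. Perm now: [2 1 3]
Gen 6 (s1): strand 2 crosses over strand 1. Perm now: [1 2 3]
Gen 7 (s2^-1): strand 2 crosses under strand 3. Perm now: [1 3 2]
Gen 8 (s2): strand 3 crosses over strand 2. Perm now: [1 2 3]
Gen 9 (s2^-1): strand 2 crosses under strand 3. Perm now: [1 3 2]

Answer: 1 3 2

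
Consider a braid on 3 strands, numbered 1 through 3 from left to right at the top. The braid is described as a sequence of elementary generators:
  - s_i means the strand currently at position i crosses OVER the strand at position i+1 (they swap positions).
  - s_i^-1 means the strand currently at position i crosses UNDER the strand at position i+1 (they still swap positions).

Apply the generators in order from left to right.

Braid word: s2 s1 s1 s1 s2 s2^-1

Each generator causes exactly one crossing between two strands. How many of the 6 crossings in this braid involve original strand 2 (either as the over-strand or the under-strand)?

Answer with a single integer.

Answer: 3

Derivation:
Gen 1: crossing 2x3. Involves strand 2? yes. Count so far: 1
Gen 2: crossing 1x3. Involves strand 2? no. Count so far: 1
Gen 3: crossing 3x1. Involves strand 2? no. Count so far: 1
Gen 4: crossing 1x3. Involves strand 2? no. Count so far: 1
Gen 5: crossing 1x2. Involves strand 2? yes. Count so far: 2
Gen 6: crossing 2x1. Involves strand 2? yes. Count so far: 3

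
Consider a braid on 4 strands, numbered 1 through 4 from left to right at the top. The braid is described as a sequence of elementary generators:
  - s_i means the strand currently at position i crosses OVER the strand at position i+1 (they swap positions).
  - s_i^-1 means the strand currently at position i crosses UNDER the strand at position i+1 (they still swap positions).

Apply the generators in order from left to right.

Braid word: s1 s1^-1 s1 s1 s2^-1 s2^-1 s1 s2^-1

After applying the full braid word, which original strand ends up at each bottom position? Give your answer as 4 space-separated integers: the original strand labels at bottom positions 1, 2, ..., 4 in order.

Answer: 2 3 1 4

Derivation:
Gen 1 (s1): strand 1 crosses over strand 2. Perm now: [2 1 3 4]
Gen 2 (s1^-1): strand 2 crosses under strand 1. Perm now: [1 2 3 4]
Gen 3 (s1): strand 1 crosses over strand 2. Perm now: [2 1 3 4]
Gen 4 (s1): strand 2 crosses over strand 1. Perm now: [1 2 3 4]
Gen 5 (s2^-1): strand 2 crosses under strand 3. Perm now: [1 3 2 4]
Gen 6 (s2^-1): strand 3 crosses under strand 2. Perm now: [1 2 3 4]
Gen 7 (s1): strand 1 crosses over strand 2. Perm now: [2 1 3 4]
Gen 8 (s2^-1): strand 1 crosses under strand 3. Perm now: [2 3 1 4]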